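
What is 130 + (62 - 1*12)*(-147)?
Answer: -7220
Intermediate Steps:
130 + (62 - 1*12)*(-147) = 130 + (62 - 12)*(-147) = 130 + 50*(-147) = 130 - 7350 = -7220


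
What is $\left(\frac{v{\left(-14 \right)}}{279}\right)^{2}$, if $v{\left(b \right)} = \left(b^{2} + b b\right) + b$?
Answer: $\frac{1764}{961} \approx 1.8356$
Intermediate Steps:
$v{\left(b \right)} = b + 2 b^{2}$ ($v{\left(b \right)} = \left(b^{2} + b^{2}\right) + b = 2 b^{2} + b = b + 2 b^{2}$)
$\left(\frac{v{\left(-14 \right)}}{279}\right)^{2} = \left(\frac{\left(-14\right) \left(1 + 2 \left(-14\right)\right)}{279}\right)^{2} = \left(- 14 \left(1 - 28\right) \frac{1}{279}\right)^{2} = \left(\left(-14\right) \left(-27\right) \frac{1}{279}\right)^{2} = \left(378 \cdot \frac{1}{279}\right)^{2} = \left(\frac{42}{31}\right)^{2} = \frac{1764}{961}$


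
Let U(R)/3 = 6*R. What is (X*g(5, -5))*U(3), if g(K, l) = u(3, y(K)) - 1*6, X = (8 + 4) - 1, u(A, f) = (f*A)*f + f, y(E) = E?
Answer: 43956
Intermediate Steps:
u(A, f) = f + A*f**2 (u(A, f) = (A*f)*f + f = A*f**2 + f = f + A*f**2)
U(R) = 18*R (U(R) = 3*(6*R) = 18*R)
X = 11 (X = 12 - 1 = 11)
g(K, l) = -6 + K*(1 + 3*K) (g(K, l) = K*(1 + 3*K) - 1*6 = K*(1 + 3*K) - 6 = -6 + K*(1 + 3*K))
(X*g(5, -5))*U(3) = (11*(-6 + 5*(1 + 3*5)))*(18*3) = (11*(-6 + 5*(1 + 15)))*54 = (11*(-6 + 5*16))*54 = (11*(-6 + 80))*54 = (11*74)*54 = 814*54 = 43956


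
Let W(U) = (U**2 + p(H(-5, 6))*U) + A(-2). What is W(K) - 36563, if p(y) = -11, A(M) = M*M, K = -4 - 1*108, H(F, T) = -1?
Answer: -22783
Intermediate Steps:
K = -112 (K = -4 - 108 = -112)
A(M) = M**2
W(U) = 4 + U**2 - 11*U (W(U) = (U**2 - 11*U) + (-2)**2 = (U**2 - 11*U) + 4 = 4 + U**2 - 11*U)
W(K) - 36563 = (4 + (-112)**2 - 11*(-112)) - 36563 = (4 + 12544 + 1232) - 36563 = 13780 - 36563 = -22783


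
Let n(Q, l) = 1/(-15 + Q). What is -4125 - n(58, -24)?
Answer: -177376/43 ≈ -4125.0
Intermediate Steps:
-4125 - n(58, -24) = -4125 - 1/(-15 + 58) = -4125 - 1/43 = -177376/43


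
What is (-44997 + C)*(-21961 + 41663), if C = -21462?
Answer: -1309375218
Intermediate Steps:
(-44997 + C)*(-21961 + 41663) = (-44997 - 21462)*(-21961 + 41663) = -66459*19702 = -1309375218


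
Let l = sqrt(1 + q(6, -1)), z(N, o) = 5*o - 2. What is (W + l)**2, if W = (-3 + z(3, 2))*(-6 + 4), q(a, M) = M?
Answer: 100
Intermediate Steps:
z(N, o) = -2 + 5*o
W = -10 (W = (-3 + (-2 + 5*2))*(-6 + 4) = (-3 + (-2 + 10))*(-2) = (-3 + 8)*(-2) = 5*(-2) = -10)
l = 0 (l = sqrt(1 - 1) = sqrt(0) = 0)
(W + l)**2 = (-10 + 0)**2 = (-10)**2 = 100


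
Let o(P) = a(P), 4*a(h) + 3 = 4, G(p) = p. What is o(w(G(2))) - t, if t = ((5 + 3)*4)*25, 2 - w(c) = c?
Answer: -3199/4 ≈ -799.75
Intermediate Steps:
w(c) = 2 - c
a(h) = ¼ (a(h) = -¾ + (¼)*4 = -¾ + 1 = ¼)
o(P) = ¼
t = 800 (t = (8*4)*25 = 32*25 = 800)
o(w(G(2))) - t = ¼ - 1*800 = ¼ - 800 = -3199/4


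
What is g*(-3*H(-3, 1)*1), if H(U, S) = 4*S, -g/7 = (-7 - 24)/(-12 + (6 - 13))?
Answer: 2604/19 ≈ 137.05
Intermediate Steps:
g = -217/19 (g = -7*(-7 - 24)/(-12 + (6 - 13)) = -(-217)/(-12 - 7) = -(-217)/(-19) = -(-217)*(-1)/19 = -7*31/19 = -217/19 ≈ -11.421)
g*(-3*H(-3, 1)*1) = -217*(-12)/19 = -217*(-3*4)/19 = -(-2604)/19 = -217/19*(-12) = 2604/19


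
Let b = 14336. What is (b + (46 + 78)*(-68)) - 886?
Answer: 5018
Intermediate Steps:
(b + (46 + 78)*(-68)) - 886 = (14336 + (46 + 78)*(-68)) - 886 = (14336 + 124*(-68)) - 886 = (14336 - 8432) - 886 = 5904 - 886 = 5018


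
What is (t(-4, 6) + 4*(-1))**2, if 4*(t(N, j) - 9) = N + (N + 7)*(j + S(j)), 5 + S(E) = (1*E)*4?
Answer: 8281/16 ≈ 517.56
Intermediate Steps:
S(E) = -5 + 4*E (S(E) = -5 + (1*E)*4 = -5 + E*4 = -5 + 4*E)
t(N, j) = 9 + N/4 + (-5 + 5*j)*(7 + N)/4 (t(N, j) = 9 + (N + (N + 7)*(j + (-5 + 4*j)))/4 = 9 + (N + (7 + N)*(-5 + 5*j))/4 = 9 + (N + (-5 + 5*j)*(7 + N))/4 = 9 + (N/4 + (-5 + 5*j)*(7 + N)/4) = 9 + N/4 + (-5 + 5*j)*(7 + N)/4)
(t(-4, 6) + 4*(-1))**2 = ((1/4 - 1*(-4) + (35/4)*6 + (5/4)*(-4)*6) + 4*(-1))**2 = ((1/4 + 4 + 105/2 - 30) - 4)**2 = (107/4 - 4)**2 = (91/4)**2 = 8281/16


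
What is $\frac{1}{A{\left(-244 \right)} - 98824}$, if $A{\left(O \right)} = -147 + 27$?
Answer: $- \frac{1}{98944} \approx -1.0107 \cdot 10^{-5}$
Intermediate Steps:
$A{\left(O \right)} = -120$
$\frac{1}{A{\left(-244 \right)} - 98824} = \frac{1}{-120 - 98824} = \frac{1}{-98944} = - \frac{1}{98944}$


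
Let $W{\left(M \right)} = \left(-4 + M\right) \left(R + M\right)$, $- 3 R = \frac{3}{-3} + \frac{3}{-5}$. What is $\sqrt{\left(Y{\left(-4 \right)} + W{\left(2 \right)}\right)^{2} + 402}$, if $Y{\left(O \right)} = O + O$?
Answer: $\frac{\sqrt{128866}}{15} \approx 23.932$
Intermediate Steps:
$Y{\left(O \right)} = 2 O$
$R = \frac{8}{15}$ ($R = - \frac{\frac{3}{-3} + \frac{3}{-5}}{3} = - \frac{3 \left(- \frac{1}{3}\right) + 3 \left(- \frac{1}{5}\right)}{3} = - \frac{-1 - \frac{3}{5}}{3} = \left(- \frac{1}{3}\right) \left(- \frac{8}{5}\right) = \frac{8}{15} \approx 0.53333$)
$W{\left(M \right)} = \left(-4 + M\right) \left(\frac{8}{15} + M\right)$
$\sqrt{\left(Y{\left(-4 \right)} + W{\left(2 \right)}\right)^{2} + 402} = \sqrt{\left(2 \left(-4\right) - \left(\frac{136}{15} - 4\right)\right)^{2} + 402} = \sqrt{\left(-8 - \frac{76}{15}\right)^{2} + 402} = \sqrt{\left(- \frac{196}{15}\right)^{2} + 402} = \sqrt{\frac{38416}{225} + 402} = \sqrt{\frac{128866}{225}} = \frac{\sqrt{128866}}{15}$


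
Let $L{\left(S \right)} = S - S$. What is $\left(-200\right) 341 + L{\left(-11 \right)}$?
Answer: $-68200$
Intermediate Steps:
$L{\left(S \right)} = 0$
$\left(-200\right) 341 + L{\left(-11 \right)} = \left(-200\right) 341 + 0 = -68200 + 0 = -68200$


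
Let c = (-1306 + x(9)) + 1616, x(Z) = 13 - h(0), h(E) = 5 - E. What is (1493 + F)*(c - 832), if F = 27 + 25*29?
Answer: -1153930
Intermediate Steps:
x(Z) = 8 (x(Z) = 13 - (5 - 1*0) = 13 - (5 + 0) = 13 - 1*5 = 13 - 5 = 8)
F = 752 (F = 27 + 725 = 752)
c = 318 (c = (-1306 + 8) + 1616 = -1298 + 1616 = 318)
(1493 + F)*(c - 832) = (1493 + 752)*(318 - 832) = 2245*(-514) = -1153930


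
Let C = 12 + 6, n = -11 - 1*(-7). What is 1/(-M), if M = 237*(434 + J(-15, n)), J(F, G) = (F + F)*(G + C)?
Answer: -1/3318 ≈ -0.00030139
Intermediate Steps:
n = -4 (n = -11 + 7 = -4)
C = 18
J(F, G) = 2*F*(18 + G) (J(F, G) = (F + F)*(G + 18) = (2*F)*(18 + G) = 2*F*(18 + G))
M = 3318 (M = 237*(434 + 2*(-15)*(18 - 4)) = 237*(434 + 2*(-15)*14) = 237*(434 - 420) = 237*14 = 3318)
1/(-M) = 1/(-1*3318) = 1/(-3318) = -1/3318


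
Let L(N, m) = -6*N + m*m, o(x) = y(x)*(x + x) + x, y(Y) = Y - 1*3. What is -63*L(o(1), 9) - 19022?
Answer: -25259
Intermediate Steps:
y(Y) = -3 + Y (y(Y) = Y - 3 = -3 + Y)
o(x) = x + 2*x*(-3 + x) (o(x) = (-3 + x)*(x + x) + x = (-3 + x)*(2*x) + x = 2*x*(-3 + x) + x = x + 2*x*(-3 + x))
L(N, m) = m² - 6*N (L(N, m) = -6*N + m² = m² - 6*N)
-63*L(o(1), 9) - 19022 = -63*(9² - 6*(-5 + 2*1)) - 19022 = -63*(81 - 6*(-5 + 2)) - 19022 = -63*(81 - 6*(-3)) - 19022 = -63*(81 + 18) - 19022 = -63*99 - 19022 = -6237 - 19022 = -25259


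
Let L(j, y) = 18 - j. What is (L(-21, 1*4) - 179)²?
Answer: 19600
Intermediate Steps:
(L(-21, 1*4) - 179)² = ((18 - 1*(-21)) - 179)² = ((18 + 21) - 179)² = (39 - 179)² = (-140)² = 19600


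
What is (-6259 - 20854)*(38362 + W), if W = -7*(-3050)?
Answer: -1618971456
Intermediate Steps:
W = 21350
(-6259 - 20854)*(38362 + W) = (-6259 - 20854)*(38362 + 21350) = -27113*59712 = -1618971456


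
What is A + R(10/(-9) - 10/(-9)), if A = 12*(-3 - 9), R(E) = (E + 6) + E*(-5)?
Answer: -138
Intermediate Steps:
R(E) = 6 - 4*E (R(E) = (6 + E) - 5*E = 6 - 4*E)
A = -144 (A = 12*(-12) = -144)
A + R(10/(-9) - 10/(-9)) = -144 + (6 - 4*(10/(-9) - 10/(-9))) = -144 + (6 - 4*(10*(-1/9) - 10*(-1/9))) = -144 + (6 - 4*(-10/9 + 10/9)) = -144 + (6 - 4*0) = -144 + (6 + 0) = -144 + 6 = -138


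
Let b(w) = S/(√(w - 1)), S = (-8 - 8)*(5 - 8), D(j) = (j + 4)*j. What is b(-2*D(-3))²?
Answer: 2304/5 ≈ 460.80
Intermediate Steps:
D(j) = j*(4 + j) (D(j) = (4 + j)*j = j*(4 + j))
S = 48 (S = -16*(-3) = 48)
b(w) = 48/√(-1 + w) (b(w) = 48/(√(w - 1)) = 48/(√(-1 + w)) = 48/√(-1 + w))
b(-2*D(-3))² = (48/√(-1 - (-6)*(4 - 3)))² = (48/√(-1 - (-6)))² = (48/√(-1 - 2*(-3)))² = (48/√(-1 + 6))² = (48/√5)² = (48*(√5/5))² = (48*√5/5)² = 2304/5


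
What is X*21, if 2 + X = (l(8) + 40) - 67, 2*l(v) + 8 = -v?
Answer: -777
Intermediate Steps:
l(v) = -4 - v/2 (l(v) = -4 + (-v)/2 = -4 - v/2)
X = -37 (X = -2 + (((-4 - ½*8) + 40) - 67) = -2 + (((-4 - 4) + 40) - 67) = -2 + ((-8 + 40) - 67) = -2 + (32 - 67) = -2 - 35 = -37)
X*21 = -37*21 = -777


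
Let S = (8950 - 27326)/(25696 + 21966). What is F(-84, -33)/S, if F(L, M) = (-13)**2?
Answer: -4027439/9188 ≈ -438.34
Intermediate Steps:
S = -9188/23831 (S = -18376/47662 = -18376*1/47662 = -9188/23831 ≈ -0.38555)
F(L, M) = 169
F(-84, -33)/S = 169/(-9188/23831) = 169*(-23831/9188) = -4027439/9188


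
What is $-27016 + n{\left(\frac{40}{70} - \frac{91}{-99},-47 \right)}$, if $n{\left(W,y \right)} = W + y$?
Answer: $- \frac{18753626}{693} \approx -27062.0$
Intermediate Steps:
$-27016 + n{\left(\frac{40}{70} - \frac{91}{-99},-47 \right)} = -27016 + \left(\left(\frac{40}{70} - \frac{91}{-99}\right) - 47\right) = -27016 + \left(\left(40 \cdot \frac{1}{70} - - \frac{91}{99}\right) - 47\right) = -27016 + \left(\left(\frac{4}{7} + \frac{91}{99}\right) - 47\right) = -27016 + \left(\frac{1033}{693} - 47\right) = -27016 - \frac{31538}{693} = - \frac{18753626}{693}$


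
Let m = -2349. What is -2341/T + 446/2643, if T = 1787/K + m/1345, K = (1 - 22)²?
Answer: -3669334159859/3614582658 ≈ -1015.1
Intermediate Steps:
K = 441 (K = (-21)² = 441)
T = 1367606/593145 (T = 1787/441 - 2349/1345 = 1367606/593145 ≈ 2.3057)
-2341/T + 446/2643 = -2341/1367606/593145 + 446/2643 = -2341*593145/1367606 + 446*(1/2643) = -1388552445/1367606 + 446/2643 = -3669334159859/3614582658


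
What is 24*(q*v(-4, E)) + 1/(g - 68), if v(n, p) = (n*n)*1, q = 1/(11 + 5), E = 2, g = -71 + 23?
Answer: 2783/116 ≈ 23.991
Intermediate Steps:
g = -48
q = 1/16 ≈ 0.062500
v(n, p) = n² (v(n, p) = n²*1 = n²)
24*(q*v(-4, E)) + 1/(g - 68) = 24*((1/16)*(-4)²) + 1/(-48 - 68) = 24*((1/16)*16) + 1/(-116) = 24*1 - 1/116 = 24 - 1/116 = 2783/116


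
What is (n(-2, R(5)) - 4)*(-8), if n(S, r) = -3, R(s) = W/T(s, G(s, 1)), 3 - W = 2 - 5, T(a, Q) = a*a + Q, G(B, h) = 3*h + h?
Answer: 56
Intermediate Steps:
G(B, h) = 4*h
T(a, Q) = Q + a² (T(a, Q) = a² + Q = Q + a²)
W = 6 (W = 3 - (2 - 5) = 3 - 1*(-3) = 3 + 3 = 6)
R(s) = 6/(4 + s²) (R(s) = 6/(4*1 + s²) = 6/(4 + s²))
(n(-2, R(5)) - 4)*(-8) = (-3 - 4)*(-8) = -7*(-8) = 56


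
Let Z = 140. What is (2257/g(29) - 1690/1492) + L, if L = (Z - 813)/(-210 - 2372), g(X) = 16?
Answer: 1080123623/7704688 ≈ 140.19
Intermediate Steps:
L = 673/2582 (L = (140 - 813)/(-210 - 2372) = -673/(-2582) = -673*(-1/2582) = 673/2582 ≈ 0.26065)
(2257/g(29) - 1690/1492) + L = (2257/16 - 1690/1492) + 673/2582 = (2257*(1/16) - 1690*1/1492) + 673/2582 = (2257/16 - 845/746) + 673/2582 = 835101/5968 + 673/2582 = 1080123623/7704688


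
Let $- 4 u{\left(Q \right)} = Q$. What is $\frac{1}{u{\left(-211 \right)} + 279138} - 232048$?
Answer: $- \frac{259142620620}{1116763} \approx -2.3205 \cdot 10^{5}$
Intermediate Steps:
$u{\left(Q \right)} = - \frac{Q}{4}$
$\frac{1}{u{\left(-211 \right)} + 279138} - 232048 = \frac{1}{\left(- \frac{1}{4}\right) \left(-211\right) + 279138} - 232048 = \frac{1}{\frac{211}{4} + 279138} - 232048 = \frac{1}{\frac{1116763}{4}} - 232048 = \frac{4}{1116763} - 232048 = - \frac{259142620620}{1116763}$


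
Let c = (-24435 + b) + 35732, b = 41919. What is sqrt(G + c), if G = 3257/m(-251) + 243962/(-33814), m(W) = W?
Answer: sqrt(957983363162727374)/4243657 ≈ 230.64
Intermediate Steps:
G = -85683330/4243657 (G = 3257/(-251) + 243962/(-33814) = 3257*(-1/251) + 243962*(-1/33814) = -3257/251 - 121981/16907 = -85683330/4243657 ≈ -20.191)
c = 53216 (c = (-24435 + 41919) + 35732 = 17484 + 35732 = 53216)
sqrt(G + c) = sqrt(-85683330/4243657 + 53216) = sqrt(225744767582/4243657) = sqrt(957983363162727374)/4243657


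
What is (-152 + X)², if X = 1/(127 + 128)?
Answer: 1502260081/65025 ≈ 23103.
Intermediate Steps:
X = 1/255 ≈ 0.0039216
(-152 + X)² = (-152 + 1/255)² = (-38759/255)² = 1502260081/65025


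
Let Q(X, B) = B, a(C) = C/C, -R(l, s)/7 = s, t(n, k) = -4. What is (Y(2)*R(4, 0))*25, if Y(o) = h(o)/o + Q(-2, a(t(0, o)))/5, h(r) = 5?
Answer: 0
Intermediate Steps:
R(l, s) = -7*s
a(C) = 1
Y(o) = ⅕ + 5/o (Y(o) = 5/o + 1/5 = 5/o + 1*(⅕) = 5/o + ⅕ = ⅕ + 5/o)
(Y(2)*R(4, 0))*25 = (((⅕)*(25 + 2)/2)*(-7*0))*25 = (((⅕)*(½)*27)*0)*25 = ((27/10)*0)*25 = 0*25 = 0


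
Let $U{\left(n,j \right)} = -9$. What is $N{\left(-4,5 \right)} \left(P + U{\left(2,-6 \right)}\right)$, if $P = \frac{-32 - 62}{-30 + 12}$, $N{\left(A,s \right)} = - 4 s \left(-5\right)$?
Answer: $- \frac{3400}{9} \approx -377.78$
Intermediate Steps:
$N{\left(A,s \right)} = 20 s$
$P = \frac{47}{9}$ ($P = \frac{-32 - 62}{-18} = \left(-94\right) \left(- \frac{1}{18}\right) = \frac{47}{9} \approx 5.2222$)
$N{\left(-4,5 \right)} \left(P + U{\left(2,-6 \right)}\right) = 20 \cdot 5 \left(\frac{47}{9} - 9\right) = 100 \left(- \frac{34}{9}\right) = - \frac{3400}{9}$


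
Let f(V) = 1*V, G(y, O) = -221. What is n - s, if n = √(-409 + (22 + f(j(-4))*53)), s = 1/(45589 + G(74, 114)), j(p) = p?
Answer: -1/45368 + I*√599 ≈ -2.2042e-5 + 24.474*I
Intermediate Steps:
f(V) = V
s = 1/45368 (s = 1/(45589 - 221) = 1/45368 ≈ 2.2042e-5)
n = I*√599 (n = √(-409 + (22 - 4*53)) = √(-409 + (22 - 212)) = √(-409 - 190) = √(-599) = I*√599 ≈ 24.474*I)
n - s = I*√599 - 1*1/45368 = I*√599 - 1/45368 = -1/45368 + I*√599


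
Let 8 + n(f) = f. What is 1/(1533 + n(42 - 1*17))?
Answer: 1/1550 ≈ 0.00064516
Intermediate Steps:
n(f) = -8 + f
1/(1533 + n(42 - 1*17)) = 1/(1533 + (-8 + (42 - 1*17))) = 1/(1533 + (-8 + (42 - 17))) = 1/(1533 + (-8 + 25)) = 1/(1533 + 17) = 1/1550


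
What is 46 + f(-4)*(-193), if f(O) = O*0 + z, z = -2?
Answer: 432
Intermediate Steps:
f(O) = -2 (f(O) = O*0 - 2 = 0 - 2 = -2)
46 + f(-4)*(-193) = 46 - 2*(-193) = 46 + 386 = 432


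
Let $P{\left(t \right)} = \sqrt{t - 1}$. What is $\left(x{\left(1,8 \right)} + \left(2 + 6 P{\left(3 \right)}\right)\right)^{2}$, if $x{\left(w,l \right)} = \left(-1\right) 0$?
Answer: $76 + 24 \sqrt{2} \approx 109.94$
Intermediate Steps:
$P{\left(t \right)} = \sqrt{-1 + t}$
$x{\left(w,l \right)} = 0$
$\left(x{\left(1,8 \right)} + \left(2 + 6 P{\left(3 \right)}\right)\right)^{2} = \left(0 + \left(2 + 6 \sqrt{-1 + 3}\right)\right)^{2} = \left(0 + \left(2 + 6 \sqrt{2}\right)\right)^{2} = \left(2 + 6 \sqrt{2}\right)^{2}$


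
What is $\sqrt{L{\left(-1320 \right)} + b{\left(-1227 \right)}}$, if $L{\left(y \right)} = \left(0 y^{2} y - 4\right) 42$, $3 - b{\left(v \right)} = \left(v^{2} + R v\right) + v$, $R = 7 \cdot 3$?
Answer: $30 i \sqrt{1643} \approx 1216.0 i$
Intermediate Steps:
$R = 21$
$b{\left(v \right)} = 3 - v^{2} - 22 v$ ($b{\left(v \right)} = 3 - \left(\left(v^{2} + 21 v\right) + v\right) = 3 - \left(v^{2} + 22 v\right) = 3 - v^{2} - 22 v$)
$L{\left(y \right)} = -168$ ($L{\left(y \right)} = \left(0 y - 4\right) 42 = \left(0 - 4\right) 42 = \left(-4\right) 42 = -168$)
$\sqrt{L{\left(-1320 \right)} + b{\left(-1227 \right)}} = \sqrt{-168 - 1478532} = \sqrt{-1478700} = 30 i \sqrt{1643}$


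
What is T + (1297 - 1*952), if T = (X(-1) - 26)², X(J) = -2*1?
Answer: 1129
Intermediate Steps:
X(J) = -2
T = 784 (T = (-2 - 26)² = (-28)² = 784)
T + (1297 - 1*952) = 784 + (1297 - 1*952) = 784 + (1297 - 952) = 784 + 345 = 1129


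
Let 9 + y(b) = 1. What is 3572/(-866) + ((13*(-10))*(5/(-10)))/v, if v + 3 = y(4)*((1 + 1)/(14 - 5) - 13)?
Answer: -1341593/386669 ≈ -3.4696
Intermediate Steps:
y(b) = -8 (y(b) = -9 + 1 = -8)
v = 893/9 (v = -3 - 8*((1 + 1)/(14 - 5) - 13) = -3 - 8*(2/9 - 13) = -3 - 8*(-115/9) = -3 + 920/9 = 893/9 ≈ 99.222)
3572/(-866) + ((13*(-10))*(5/(-10)))/v = 3572/(-866) + ((13*(-10))*(5/(-10)))/(893/9) = 3572*(-1/866) - 650*(-1)/10*(9/893) = -1786/433 - 130*(-1/2)*(9/893) = -1786/433 + 65*(9/893) = -1786/433 + 585/893 = -1341593/386669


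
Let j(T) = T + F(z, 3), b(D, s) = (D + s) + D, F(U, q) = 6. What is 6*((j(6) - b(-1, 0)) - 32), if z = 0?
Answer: -108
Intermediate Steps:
b(D, s) = s + 2*D
j(T) = 6 + T (j(T) = T + 6 = 6 + T)
6*((j(6) - b(-1, 0)) - 32) = 6*(((6 + 6) - (0 + 2*(-1))) - 32) = 6*((12 - (0 - 2)) - 32) = 6*((12 - 1*(-2)) - 32) = 6*((12 + 2) - 32) = 6*(14 - 32) = 6*(-18) = -108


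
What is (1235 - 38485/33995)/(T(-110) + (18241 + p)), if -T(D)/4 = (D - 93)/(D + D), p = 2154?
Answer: 230699370/3812614039 ≈ 0.060510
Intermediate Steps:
T(D) = -2*(-93 + D)/D (T(D) = -4*(D - 93)/(D + D) = -4*(-93 + D)/(2*D) = -4*(-93 + D)*1/(2*D) = -2*(-93 + D)/D)
(1235 - 38485/33995)/(T(-110) + (18241 + p)) = (1235 - 38485/33995)/((-2 + 186/(-110)) + (18241 + 2154)) = (1235 - 38485*1/33995)/((-2 + 186*(-1/110)) + 20395) = (1235 - 7697/6799)/((-2 - 93/55) + 20395) = 8389068/(6799*(-203/55 + 20395)) = 8389068/(6799*(1121522/55)) = (8389068/6799)*(55/1121522) = 230699370/3812614039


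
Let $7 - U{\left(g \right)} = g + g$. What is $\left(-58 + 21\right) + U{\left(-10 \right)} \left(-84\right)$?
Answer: $-2305$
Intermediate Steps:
$U{\left(g \right)} = 7 - 2 g$ ($U{\left(g \right)} = 7 - \left(g + g\right) = 7 - 2 g$)
$\left(-58 + 21\right) + U{\left(-10 \right)} \left(-84\right) = \left(-58 + 21\right) + \left(7 - -20\right) \left(-84\right) = -37 + \left(7 + 20\right) \left(-84\right) = -37 + 27 \left(-84\right) = -37 - 2268 = -2305$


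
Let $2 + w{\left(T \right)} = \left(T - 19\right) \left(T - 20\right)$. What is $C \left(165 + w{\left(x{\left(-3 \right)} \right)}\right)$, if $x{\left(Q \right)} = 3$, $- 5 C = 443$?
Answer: $-38541$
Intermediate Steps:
$C = - \frac{443}{5}$ ($C = \left(- \frac{1}{5}\right) 443 = - \frac{443}{5} \approx -88.6$)
$w{\left(T \right)} = -2 + \left(-20 + T\right) \left(-19 + T\right)$ ($w{\left(T \right)} = -2 + \left(T - 19\right) \left(T - 20\right) = -2 + \left(-19 + T\right) \left(-20 + T\right) = -2 + \left(-20 + T\right) \left(-19 + T\right)$)
$C \left(165 + w{\left(x{\left(-3 \right)} \right)}\right) = - \frac{443 \left(165 + \left(378 + 3^{2} - 117\right)\right)}{5} = - \frac{443 \left(165 + \left(378 + 9 - 117\right)\right)}{5} = - \frac{443 \left(165 + 270\right)}{5} = \left(- \frac{443}{5}\right) 435 = -38541$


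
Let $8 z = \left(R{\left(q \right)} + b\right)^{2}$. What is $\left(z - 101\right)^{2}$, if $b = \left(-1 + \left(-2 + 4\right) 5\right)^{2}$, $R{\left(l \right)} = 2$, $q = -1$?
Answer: $\frac{36978561}{64} \approx 5.7779 \cdot 10^{5}$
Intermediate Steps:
$b = 81$ ($b = \left(-1 + 2 \cdot 5\right)^{2} = \left(-1 + 10\right)^{2} = 9^{2} = 81$)
$z = \frac{6889}{8}$ ($z = \frac{\left(2 + 81\right)^{2}}{8} = \frac{83^{2}}{8} = \frac{1}{8} \cdot 6889 = \frac{6889}{8} \approx 861.13$)
$\left(z - 101\right)^{2} = \left(\frac{6889}{8} - 101\right)^{2} = \left(\frac{6081}{8}\right)^{2} = \frac{36978561}{64}$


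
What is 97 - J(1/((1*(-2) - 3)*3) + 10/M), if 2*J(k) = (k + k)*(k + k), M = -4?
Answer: 37721/450 ≈ 83.824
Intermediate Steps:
J(k) = 2*k² (J(k) = ((k + k)*(k + k))/2 = ((2*k)*(2*k))/2 = (4*k²)/2 = 2*k²)
97 - J(1/((1*(-2) - 3)*3) + 10/M) = 97 - 2*(1/((1*(-2) - 3)*3) + 10/(-4))² = 97 - 2*((⅓)/(-2 - 3) + 10*(-¼))² = 97 - 2*((⅓)/(-5) - 5/2)² = 97 - 2*(-⅕*⅓ - 5/2)² = 97 - 2*(-1/15 - 5/2)² = 97 - 2*(-77/30)² = 97 - 2*5929/900 = 97 - 1*5929/450 = 97 - 5929/450 = 37721/450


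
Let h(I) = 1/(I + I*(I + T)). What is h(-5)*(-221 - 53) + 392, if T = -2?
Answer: 5743/15 ≈ 382.87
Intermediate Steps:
h(I) = 1/(I + I*(-2 + I)) (h(I) = 1/(I + I*(I - 2)) = 1/(I + I*(-2 + I)))
h(-5)*(-221 - 53) + 392 = (1/((-5)*(-1 - 5)))*(-221 - 53) + 392 = -⅕/(-6)*(-274) + 392 = -⅕*(-⅙)*(-274) + 392 = (1/30)*(-274) + 392 = -137/15 + 392 = 5743/15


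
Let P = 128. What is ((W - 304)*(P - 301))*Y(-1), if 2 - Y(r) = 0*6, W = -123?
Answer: 147742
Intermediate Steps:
Y(r) = 2 (Y(r) = 2 - 0*6 = 2 - 1*0 = 2 + 0 = 2)
((W - 304)*(P - 301))*Y(-1) = ((-123 - 304)*(128 - 301))*2 = -427*(-173)*2 = 73871*2 = 147742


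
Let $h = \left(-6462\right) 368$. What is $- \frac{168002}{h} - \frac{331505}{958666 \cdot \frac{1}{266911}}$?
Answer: $- \frac{52603059477070387}{569930771664} \approx -92297.0$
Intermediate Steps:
$h = -2378016$
$- \frac{168002}{h} - \frac{331505}{958666 \cdot \frac{1}{266911}} = - \frac{168002}{-2378016} - \frac{331505}{958666 \cdot \frac{1}{266911}} = \left(-168002\right) \left(- \frac{1}{2378016}\right) - \frac{331505}{958666 \cdot \frac{1}{266911}} = \frac{84001}{1189008} - \frac{331505}{\frac{958666}{266911}} = \frac{84001}{1189008} - \frac{88482331055}{958666} = - \frac{52603059477070387}{569930771664}$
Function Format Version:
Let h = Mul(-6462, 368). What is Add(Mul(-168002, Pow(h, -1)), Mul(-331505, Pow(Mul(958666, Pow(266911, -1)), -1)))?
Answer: Rational(-52603059477070387, 569930771664) ≈ -92297.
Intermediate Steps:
h = -2378016
Add(Mul(-168002, Pow(h, -1)), Mul(-331505, Pow(Mul(958666, Pow(266911, -1)), -1))) = Add(Mul(-168002, Pow(-2378016, -1)), Mul(-331505, Pow(Mul(958666, Pow(266911, -1)), -1))) = Add(Mul(-168002, Rational(-1, 2378016)), Mul(-331505, Pow(Mul(958666, Rational(1, 266911)), -1))) = Add(Rational(84001, 1189008), Mul(-331505, Pow(Rational(958666, 266911), -1))) = Add(Rational(84001, 1189008), Mul(-331505, Rational(266911, 958666))) = Add(Rational(84001, 1189008), Rational(-88482331055, 958666)) = Rational(-52603059477070387, 569930771664)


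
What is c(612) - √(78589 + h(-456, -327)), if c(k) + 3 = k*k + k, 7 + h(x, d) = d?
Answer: 375153 - 3*√8695 ≈ 3.7487e+5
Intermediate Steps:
h(x, d) = -7 + d
c(k) = -3 + k + k² (c(k) = -3 + (k*k + k) = -3 + (k² + k) = -3 + (k + k²) = -3 + k + k²)
c(612) - √(78589 + h(-456, -327)) = (-3 + 612 + 612²) - √(78589 + (-7 - 327)) = (-3 + 612 + 374544) - √(78589 - 334) = 375153 - √78255 = 375153 - 3*√8695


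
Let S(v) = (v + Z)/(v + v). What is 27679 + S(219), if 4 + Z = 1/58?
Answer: 234389929/8468 ≈ 27680.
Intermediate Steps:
Z = -231/58 (Z = -4 + 1/58 = -231/58 ≈ -3.9828)
S(v) = (-231/58 + v)/(2*v) (S(v) = (v - 231/58)/(v + v) = (-231/58 + v)/((2*v)) = (-231/58 + v)*(1/(2*v)) = (-231/58 + v)/(2*v))
27679 + S(219) = 27679 + (1/116)*(-231 + 58*219)/219 = 27679 + (1/116)*(1/219)*(-231 + 12702) = 27679 + (1/116)*(1/219)*12471 = 27679 + 4157/8468 = 234389929/8468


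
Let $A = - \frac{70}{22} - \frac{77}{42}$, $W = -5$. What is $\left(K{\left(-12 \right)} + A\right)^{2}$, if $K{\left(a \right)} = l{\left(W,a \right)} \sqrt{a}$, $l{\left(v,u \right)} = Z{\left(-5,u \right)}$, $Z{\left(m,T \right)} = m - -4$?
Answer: $\frac{57289}{4356} + \frac{662 i \sqrt{3}}{33} \approx 13.152 + 34.746 i$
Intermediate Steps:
$Z{\left(m,T \right)} = 4 + m$ ($Z{\left(m,T \right)} = m + 4 = 4 + m$)
$l{\left(v,u \right)} = -1$ ($l{\left(v,u \right)} = 4 - 5 = -1$)
$A = - \frac{331}{66}$ ($A = \left(-70\right) \frac{1}{22} - \frac{11}{6} = - \frac{35}{11} - \frac{11}{6} = - \frac{331}{66} \approx -5.0152$)
$K{\left(a \right)} = - \sqrt{a}$
$\left(K{\left(-12 \right)} + A\right)^{2} = \left(- \sqrt{-12} - \frac{331}{66}\right)^{2} = \left(- 2 i \sqrt{3} - \frac{331}{66}\right)^{2} = \left(- \frac{331}{66} - 2 i \sqrt{3}\right)^{2}$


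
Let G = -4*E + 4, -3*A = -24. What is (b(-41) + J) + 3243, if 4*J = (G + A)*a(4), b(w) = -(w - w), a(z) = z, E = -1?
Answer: 3259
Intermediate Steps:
A = 8 (A = -⅓*(-24) = 8)
b(w) = 0 (b(w) = -1*0 = 0)
G = 8 (G = -4*(-1) + 4 = 4 + 4 = 8)
J = 16 (J = ((8 + 8)*4)/4 = (16*4)/4 = (¼)*64 = 16)
(b(-41) + J) + 3243 = (0 + 16) + 3243 = 16 + 3243 = 3259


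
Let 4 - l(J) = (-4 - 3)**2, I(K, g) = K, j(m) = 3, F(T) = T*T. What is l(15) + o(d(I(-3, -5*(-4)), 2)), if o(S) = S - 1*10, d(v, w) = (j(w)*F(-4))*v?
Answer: -199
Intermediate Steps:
F(T) = T**2
d(v, w) = 48*v (d(v, w) = (3*(-4)**2)*v = (3*16)*v = 48*v)
o(S) = -10 + S (o(S) = S - 10 = -10 + S)
l(J) = -45 (l(J) = 4 - (-4 - 3)**2 = 4 - 1*(-7)**2 = 4 - 1*49 = 4 - 49 = -45)
l(15) + o(d(I(-3, -5*(-4)), 2)) = -45 + (-10 + 48*(-3)) = -45 + (-10 - 144) = -45 - 154 = -199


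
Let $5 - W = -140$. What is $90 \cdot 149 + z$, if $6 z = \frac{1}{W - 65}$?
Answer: $\frac{6436801}{480} \approx 13410.0$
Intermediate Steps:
$W = 145$ ($W = 5 - -140 = 5 + 140 = 145$)
$z = \frac{1}{480}$ ($z = \frac{1}{6 \left(145 - 65\right)} = \frac{1}{6 \cdot 80} = \frac{1}{6} \cdot \frac{1}{80} = \frac{1}{480} \approx 0.0020833$)
$90 \cdot 149 + z = 90 \cdot 149 + \frac{1}{480} = 13410 + \frac{1}{480} = \frac{6436801}{480}$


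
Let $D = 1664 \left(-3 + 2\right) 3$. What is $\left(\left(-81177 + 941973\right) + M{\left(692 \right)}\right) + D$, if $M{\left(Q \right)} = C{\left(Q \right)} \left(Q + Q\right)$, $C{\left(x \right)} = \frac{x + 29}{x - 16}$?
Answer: $\frac{144880342}{169} \approx 8.5728 \cdot 10^{5}$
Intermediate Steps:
$C{\left(x \right)} = \frac{29 + x}{-16 + x}$
$M{\left(Q \right)} = \frac{2 Q \left(29 + Q\right)}{-16 + Q}$ ($M{\left(Q \right)} = \frac{29 + Q}{-16 + Q} \left(Q + Q\right) = \frac{29 + Q}{-16 + Q} 2 Q = \frac{2 Q \left(29 + Q\right)}{-16 + Q}$)
$D = -4992$ ($D = 1664 \left(\left(-1\right) 3\right) = 1664 \left(-3\right) = -4992$)
$\left(\left(-81177 + 941973\right) + M{\left(692 \right)}\right) + D = \left(\left(-81177 + 941973\right) + 2 \cdot 692 \frac{1}{-16 + 692} \left(29 + 692\right)\right) - 4992 = \left(860796 + 2 \cdot 692 \cdot \frac{1}{676} \cdot 721\right) - 4992 = \left(860796 + \frac{249466}{169}\right) - 4992 = \frac{145723990}{169} - 4992 = \frac{144880342}{169}$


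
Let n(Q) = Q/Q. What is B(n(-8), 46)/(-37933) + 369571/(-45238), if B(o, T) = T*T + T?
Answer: -14116741299/1716013054 ≈ -8.2265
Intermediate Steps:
n(Q) = 1
B(o, T) = T + T**2 (B(o, T) = T**2 + T = T + T**2)
B(n(-8), 46)/(-37933) + 369571/(-45238) = (46*(1 + 46))/(-37933) + 369571/(-45238) = (46*47)*(-1/37933) + 369571*(-1/45238) = 2162*(-1/37933) - 369571/45238 = -2162/37933 - 369571/45238 = -14116741299/1716013054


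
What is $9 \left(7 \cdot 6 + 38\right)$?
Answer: $720$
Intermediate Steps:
$9 \left(7 \cdot 6 + 38\right) = 9 \left(42 + 38\right) = 9 \cdot 80 = 720$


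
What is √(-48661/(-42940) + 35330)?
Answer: √16286270972835/21470 ≈ 187.97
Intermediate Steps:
√(-48661/(-42940) + 35330) = √(-48661*(-1/42940) + 35330) = √(48661/42940 + 35330) = √(1517118861/42940) = √16286270972835/21470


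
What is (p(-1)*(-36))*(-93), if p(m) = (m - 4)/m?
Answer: 16740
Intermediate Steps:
p(m) = (-4 + m)/m
(p(-1)*(-36))*(-93) = (((-4 - 1)/(-1))*(-36))*(-93) = (-1*(-5)*(-36))*(-93) = (5*(-36))*(-93) = -180*(-93) = 16740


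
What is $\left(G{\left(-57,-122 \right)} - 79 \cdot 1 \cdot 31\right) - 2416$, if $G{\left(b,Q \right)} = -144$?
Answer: $-5009$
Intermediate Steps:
$\left(G{\left(-57,-122 \right)} - 79 \cdot 1 \cdot 31\right) - 2416 = \left(-144 - 79 \cdot 1 \cdot 31\right) - 2416 = \left(-144 - 2449\right) - 2416 = -2593 - 2416 = -5009$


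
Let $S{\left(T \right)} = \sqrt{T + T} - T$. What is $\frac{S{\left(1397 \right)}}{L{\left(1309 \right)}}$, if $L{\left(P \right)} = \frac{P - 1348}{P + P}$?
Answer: $\frac{3657346}{39} - \frac{2618 \sqrt{2794}}{39} \approx 90230.0$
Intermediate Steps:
$L{\left(P \right)} = \frac{-1348 + P}{2 P}$
$S{\left(T \right)} = - T + \sqrt{2} \sqrt{T}$ ($S{\left(T \right)} = \sqrt{2 T} - T = \sqrt{2} \sqrt{T} - T = - T + \sqrt{2} \sqrt{T}$)
$\frac{S{\left(1397 \right)}}{L{\left(1309 \right)}} = \frac{\left(-1\right) 1397 + \sqrt{2} \sqrt{1397}}{\frac{1}{2} \cdot \frac{1}{1309} \left(-1348 + 1309\right)} = \frac{-1397 + \sqrt{2794}}{\frac{1}{2} \cdot \frac{1}{1309} \left(-39\right)} = \frac{-1397 + \sqrt{2794}}{- \frac{39}{2618}} = \left(-1397 + \sqrt{2794}\right) \left(- \frac{2618}{39}\right) = \frac{3657346}{39} - \frac{2618 \sqrt{2794}}{39}$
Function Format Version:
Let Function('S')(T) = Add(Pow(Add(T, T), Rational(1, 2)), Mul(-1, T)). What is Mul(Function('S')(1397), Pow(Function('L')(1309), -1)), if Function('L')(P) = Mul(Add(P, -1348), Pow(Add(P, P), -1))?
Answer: Add(Rational(3657346, 39), Mul(Rational(-2618, 39), Pow(2794, Rational(1, 2)))) ≈ 90230.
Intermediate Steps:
Function('L')(P) = Mul(Rational(1, 2), Pow(P, -1), Add(-1348, P)) (Function('L')(P) = Mul(Add(-1348, P), Pow(Mul(2, P), -1)) = Mul(Add(-1348, P), Mul(Rational(1, 2), Pow(P, -1))) = Mul(Rational(1, 2), Pow(P, -1), Add(-1348, P)))
Function('S')(T) = Add(Mul(-1, T), Mul(Pow(2, Rational(1, 2)), Pow(T, Rational(1, 2)))) (Function('S')(T) = Add(Pow(Mul(2, T), Rational(1, 2)), Mul(-1, T)) = Add(Mul(Pow(2, Rational(1, 2)), Pow(T, Rational(1, 2))), Mul(-1, T)) = Add(Mul(-1, T), Mul(Pow(2, Rational(1, 2)), Pow(T, Rational(1, 2)))))
Mul(Function('S')(1397), Pow(Function('L')(1309), -1)) = Mul(Add(Mul(-1, 1397), Mul(Pow(2, Rational(1, 2)), Pow(1397, Rational(1, 2)))), Pow(Mul(Rational(1, 2), Pow(1309, -1), Add(-1348, 1309)), -1)) = Mul(Add(-1397, Pow(2794, Rational(1, 2))), Pow(Mul(Rational(1, 2), Rational(1, 1309), -39), -1)) = Mul(Add(-1397, Pow(2794, Rational(1, 2))), Pow(Rational(-39, 2618), -1)) = Mul(Add(-1397, Pow(2794, Rational(1, 2))), Rational(-2618, 39)) = Add(Rational(3657346, 39), Mul(Rational(-2618, 39), Pow(2794, Rational(1, 2))))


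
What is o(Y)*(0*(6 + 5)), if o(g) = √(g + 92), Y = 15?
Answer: 0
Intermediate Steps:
o(g) = √(92 + g)
o(Y)*(0*(6 + 5)) = √(92 + 15)*(0*(6 + 5)) = √107*(0*11) = √107*0 = 0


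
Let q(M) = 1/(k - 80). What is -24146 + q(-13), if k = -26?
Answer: -2559477/106 ≈ -24146.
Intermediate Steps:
q(M) = -1/106 (q(M) = 1/(-26 - 80) = 1/(-106) = -1/106)
-24146 + q(-13) = -24146 - 1/106 = -2559477/106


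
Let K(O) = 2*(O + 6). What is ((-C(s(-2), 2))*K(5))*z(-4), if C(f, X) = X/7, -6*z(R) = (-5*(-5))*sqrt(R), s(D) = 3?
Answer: 1100*I/21 ≈ 52.381*I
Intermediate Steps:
K(O) = 12 + 2*O (K(O) = 2*(6 + O) = 12 + 2*O)
z(R) = -25*sqrt(R)/6 (z(R) = -(-5*(-5))*sqrt(R)/6 = -25*sqrt(R)/6)
C(f, X) = X/7 (C(f, X) = X*(1/7) = X/7)
((-C(s(-2), 2))*K(5))*z(-4) = ((-2/7)*(12 + 2*5))*(-25*I/3) = ((-1*2/7)*(12 + 10))*(-25*I/3) = (-2/7*22)*(-25*I/3) = -(-1100)*I/21 = 1100*I/21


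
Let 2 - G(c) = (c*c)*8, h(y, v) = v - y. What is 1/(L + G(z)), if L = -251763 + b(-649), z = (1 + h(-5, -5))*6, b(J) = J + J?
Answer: -1/253347 ≈ -3.9472e-6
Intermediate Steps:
b(J) = 2*J
z = 6 (z = (1 + (-5 - 1*(-5)))*6 = (1 + (-5 + 5))*6 = (1 + 0)*6 = 1*6 = 6)
G(c) = 2 - 8*c² (G(c) = 2 - c*c*8 = 2 - c²*8 = 2 - 8*c²)
L = -253061 (L = -251763 + 2*(-649) = -251763 - 1298 = -253061)
1/(L + G(z)) = 1/(-253061 + (2 - 8*6²)) = 1/(-253061 + (2 - 8*36)) = 1/(-253061 + (2 - 288)) = 1/(-253061 - 286) = 1/(-253347) = -1/253347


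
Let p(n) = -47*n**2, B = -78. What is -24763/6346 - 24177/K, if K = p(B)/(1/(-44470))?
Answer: -52481520822587/13449403095960 ≈ -3.9021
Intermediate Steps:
K = 12716107560 (K = (-47*(-78)**2)/(1/(-44470)) = (-47*6084)/(-1/44470) = -285948*(-44470) = 12716107560)
-24763/6346 - 24177/K = -24763/6346 - 24177/12716107560 = -24763*1/6346 - 24177*1/12716107560 = -24763/6346 - 8059/4238702520 = -52481520822587/13449403095960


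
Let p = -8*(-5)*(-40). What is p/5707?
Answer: -1600/5707 ≈ -0.28036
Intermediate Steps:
p = -1600 (p = 40*(-40) = -1600)
p/5707 = -1600/5707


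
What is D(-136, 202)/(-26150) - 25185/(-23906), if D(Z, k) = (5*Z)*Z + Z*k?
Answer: -447746749/312570950 ≈ -1.4325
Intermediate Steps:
D(Z, k) = 5*Z² + Z*k
D(-136, 202)/(-26150) - 25185/(-23906) = -136*(202 + 5*(-136))/(-26150) - 25185/(-23906) = -136*(202 - 680)*(-1/26150) - 25185*(-1/23906) = -136*(-478)*(-1/26150) + 25185/23906 = 65008*(-1/26150) + 25185/23906 = -32504/13075 + 25185/23906 = -447746749/312570950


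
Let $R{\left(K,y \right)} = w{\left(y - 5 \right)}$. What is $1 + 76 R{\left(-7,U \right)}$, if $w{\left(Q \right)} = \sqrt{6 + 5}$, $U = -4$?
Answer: $1 + 76 \sqrt{11} \approx 253.06$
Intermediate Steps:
$w{\left(Q \right)} = \sqrt{11}$
$R{\left(K,y \right)} = \sqrt{11}$
$1 + 76 R{\left(-7,U \right)} = 1 + 76 \sqrt{11}$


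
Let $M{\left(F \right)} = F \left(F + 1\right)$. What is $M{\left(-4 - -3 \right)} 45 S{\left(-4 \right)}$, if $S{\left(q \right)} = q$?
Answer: $0$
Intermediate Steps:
$M{\left(F \right)} = F \left(1 + F\right)$
$M{\left(-4 - -3 \right)} 45 S{\left(-4 \right)} = \left(-4 - -3\right) \left(1 - 1\right) 45 \left(-4\right) = \left(-4 + 3\right) \left(1 + \left(-4 + 3\right)\right) 45 \left(-4\right) = - (1 - 1) 45 \left(-4\right) = \left(-1\right) 0 \cdot 45 \left(-4\right) = 0 \cdot 45 \left(-4\right) = 0 \left(-4\right) = 0$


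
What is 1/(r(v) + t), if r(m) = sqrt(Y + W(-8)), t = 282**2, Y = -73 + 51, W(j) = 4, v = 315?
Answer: 4418/351337033 - I*sqrt(2)/2108022198 ≈ 1.2575e-5 - 6.7087e-10*I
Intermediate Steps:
Y = -22
t = 79524
r(m) = 3*I*sqrt(2) (r(m) = sqrt(-22 + 4) = sqrt(-18) = 3*I*sqrt(2))
1/(r(v) + t) = 1/(3*I*sqrt(2) + 79524) = 1/(79524 + 3*I*sqrt(2))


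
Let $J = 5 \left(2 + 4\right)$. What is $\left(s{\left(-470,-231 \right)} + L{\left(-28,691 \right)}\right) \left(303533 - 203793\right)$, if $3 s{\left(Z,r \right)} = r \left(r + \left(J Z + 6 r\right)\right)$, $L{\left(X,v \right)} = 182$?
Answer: $120724398340$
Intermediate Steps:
$J = 30$ ($J = 5 \cdot 6 = 30$)
$s{\left(Z,r \right)} = \frac{r \left(7 r + 30 Z\right)}{3}$ ($s{\left(Z,r \right)} = \frac{r \left(r + \left(30 Z + 6 r\right)\right)}{3} = \frac{r \left(r + \left(6 r + 30 Z\right)\right)}{3} = \frac{r \left(7 r + 30 Z\right)}{3}$)
$\left(s{\left(-470,-231 \right)} + L{\left(-28,691 \right)}\right) \left(303533 - 203793\right) = \left(\frac{1}{3} \left(-231\right) \left(7 \left(-231\right) + 30 \left(-470\right)\right) + 182\right) \left(303533 - 203793\right) = \left(\frac{1}{3} \left(-231\right) \left(-1617 - 14100\right) + 182\right) 99740 = \left(\frac{1}{3} \left(-231\right) \left(-15717\right) + 182\right) 99740 = \left(1210209 + 182\right) 99740 = 1210391 \cdot 99740 = 120724398340$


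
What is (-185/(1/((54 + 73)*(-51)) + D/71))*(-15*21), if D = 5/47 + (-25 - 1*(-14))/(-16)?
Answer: 20152659567600/3813377 ≈ 5.2847e+6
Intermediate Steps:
D = 597/752 (D = 5*(1/47) + (-25 + 14)*(-1/16) = 5/47 - 11*(-1/16) = 5/47 + 11/16 = 597/752 ≈ 0.79388)
(-185/(1/((54 + 73)*(-51)) + D/71))*(-15*21) = (-185/(1/((54 + 73)*(-51)) + (597/752)/71))*(-15*21) = -185/(-1/51/127 + (597/752)*(1/71))*(-315) = -185/((1/127)*(-1/51) + 597/53392)*(-315) = -185/(-1/6477 + 597/53392)*(-315) = -185/3813377/345819984*(-315) = -185*345819984/3813377*(-315) = -63976697040/3813377*(-315) = 20152659567600/3813377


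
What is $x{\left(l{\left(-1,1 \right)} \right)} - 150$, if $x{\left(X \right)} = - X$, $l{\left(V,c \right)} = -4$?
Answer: $-146$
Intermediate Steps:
$x{\left(l{\left(-1,1 \right)} \right)} - 150 = \left(-1\right) \left(-4\right) - 150 = 4 - 150 = -146$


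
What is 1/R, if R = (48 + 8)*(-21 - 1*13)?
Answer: -1/1904 ≈ -0.00052521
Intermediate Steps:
R = -1904 (R = 56*(-21 - 13) = 56*(-34) = -1904)
1/R = 1/(-1904) = -1/1904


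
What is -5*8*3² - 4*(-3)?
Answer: -348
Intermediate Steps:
-5*8*3² - 4*(-3) = -40*9 + 12 = -360 + 12 = -348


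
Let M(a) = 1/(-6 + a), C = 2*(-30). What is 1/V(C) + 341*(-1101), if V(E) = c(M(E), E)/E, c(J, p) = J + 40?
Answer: -990792759/2639 ≈ -3.7544e+5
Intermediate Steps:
C = -60
c(J, p) = 40 + J
V(E) = (40 + 1/(-6 + E))/E
1/V(C) + 341*(-1101) = 1/((-239 + 40*(-60))/((-60)*(-6 - 60))) + 341*(-1101) = 1/(-1/60*(-239 - 2400)/(-66)) - 375441 = 1/(-1/60*(-1/66)*(-2639)) - 375441 = 1/(-2639/3960) - 375441 = -3960/2639 - 375441 = -990792759/2639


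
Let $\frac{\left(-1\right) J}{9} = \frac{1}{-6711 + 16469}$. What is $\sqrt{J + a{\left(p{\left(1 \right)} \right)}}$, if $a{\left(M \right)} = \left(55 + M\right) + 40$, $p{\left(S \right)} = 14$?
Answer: $\frac{\sqrt{10378735654}}{9758} \approx 10.44$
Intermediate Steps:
$J = - \frac{9}{9758}$ ($J = - \frac{9}{-6711 + 16469} = - \frac{9}{9758} \approx -0.00092232$)
$a{\left(M \right)} = 95 + M$
$\sqrt{J + a{\left(p{\left(1 \right)} \right)}} = \sqrt{- \frac{9}{9758} + \left(95 + 14\right)} = \sqrt{- \frac{9}{9758} + 109} = \sqrt{\frac{1063613}{9758}} = \frac{\sqrt{10378735654}}{9758}$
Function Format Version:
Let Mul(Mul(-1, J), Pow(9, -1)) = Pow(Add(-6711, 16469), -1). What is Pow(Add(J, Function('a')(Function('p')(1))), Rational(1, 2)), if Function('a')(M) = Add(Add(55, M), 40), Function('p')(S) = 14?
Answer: Mul(Rational(1, 9758), Pow(10378735654, Rational(1, 2))) ≈ 10.440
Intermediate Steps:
J = Rational(-9, 9758) (J = Mul(-9, Pow(Add(-6711, 16469), -1)) = Mul(-9, Pow(9758, -1)) = Mul(-9, Rational(1, 9758)) = Rational(-9, 9758) ≈ -0.00092232)
Function('a')(M) = Add(95, M)
Pow(Add(J, Function('a')(Function('p')(1))), Rational(1, 2)) = Pow(Add(Rational(-9, 9758), Add(95, 14)), Rational(1, 2)) = Pow(Add(Rational(-9, 9758), 109), Rational(1, 2)) = Pow(Rational(1063613, 9758), Rational(1, 2)) = Mul(Rational(1, 9758), Pow(10378735654, Rational(1, 2)))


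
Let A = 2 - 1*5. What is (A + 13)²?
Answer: 100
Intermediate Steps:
A = -3 (A = 2 - 5 = -3)
(A + 13)² = (-3 + 13)² = 10² = 100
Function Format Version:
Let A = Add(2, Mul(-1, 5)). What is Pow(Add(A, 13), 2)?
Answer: 100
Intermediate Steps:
A = -3 (A = Add(2, -5) = -3)
Pow(Add(A, 13), 2) = Pow(Add(-3, 13), 2) = Pow(10, 2) = 100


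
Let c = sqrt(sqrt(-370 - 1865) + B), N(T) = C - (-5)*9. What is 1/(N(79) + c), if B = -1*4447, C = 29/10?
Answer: 1/(479/10 + sqrt(-4447 + I*sqrt(2235))) ≈ 0.0071218 - 0.0098422*I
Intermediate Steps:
C = 29/10 (C = 29*(1/10) = 29/10 ≈ 2.9000)
N(T) = 479/10 (N(T) = 29/10 - (-5)*9 = 29/10 - 1*(-45) = 29/10 + 45 = 479/10)
B = -4447
c = sqrt(-4447 + I*sqrt(2235)) (c = sqrt(sqrt(-370 - 1865) - 4447) = sqrt(sqrt(-2235) - 4447) = sqrt(I*sqrt(2235) - 4447) = sqrt(-4447 + I*sqrt(2235)) ≈ 0.3545 + 66.687*I)
1/(N(79) + c) = 1/(479/10 + sqrt(-4447 + I*sqrt(2235)))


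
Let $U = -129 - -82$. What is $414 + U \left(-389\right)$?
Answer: $18697$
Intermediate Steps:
$U = -47$ ($U = -129 + 82 = -47$)
$414 + U \left(-389\right) = 414 - -18283 = 414 + 18283 = 18697$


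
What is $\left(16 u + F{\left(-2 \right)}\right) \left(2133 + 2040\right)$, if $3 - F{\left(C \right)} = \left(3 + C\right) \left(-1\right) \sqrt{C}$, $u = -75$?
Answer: $-4995081 + 4173 i \sqrt{2} \approx -4.9951 \cdot 10^{6} + 5901.5 i$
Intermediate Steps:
$F{\left(C \right)} = 3 - \sqrt{C} \left(-3 - C\right)$ ($F{\left(C \right)} = 3 - \left(3 + C\right) \left(-1\right) \sqrt{C} = 3 - \left(-3 - C\right) \sqrt{C} = 3 - \sqrt{C} \left(-3 - C\right)$)
$\left(16 u + F{\left(-2 \right)}\right) \left(2133 + 2040\right) = \left(16 \left(-75\right) + \left(3 + \left(-2\right)^{\frac{3}{2}} + 3 \sqrt{-2}\right)\right) \left(2133 + 2040\right) = \left(-1200 + \left(3 - 2 i \sqrt{2} + 3 i \sqrt{2}\right)\right) 4173 = \left(-1200 + \left(3 + i \sqrt{2}\right)\right) 4173 = \left(-1197 + i \sqrt{2}\right) 4173 = -4995081 + 4173 i \sqrt{2}$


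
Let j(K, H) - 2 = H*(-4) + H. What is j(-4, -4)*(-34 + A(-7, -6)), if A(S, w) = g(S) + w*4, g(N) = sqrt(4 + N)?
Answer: -812 + 14*I*sqrt(3) ≈ -812.0 + 24.249*I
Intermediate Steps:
A(S, w) = sqrt(4 + S) + 4*w (A(S, w) = sqrt(4 + S) + w*4 = sqrt(4 + S) + 4*w)
j(K, H) = 2 - 3*H (j(K, H) = 2 + (H*(-4) + H) = 2 + (-4*H + H) = 2 - 3*H)
j(-4, -4)*(-34 + A(-7, -6)) = (2 - 3*(-4))*(-34 + (sqrt(4 - 7) + 4*(-6))) = (2 + 12)*(-34 + (sqrt(-3) - 24)) = 14*(-34 + (I*sqrt(3) - 24)) = 14*(-34 + (-24 + I*sqrt(3))) = 14*(-58 + I*sqrt(3)) = -812 + 14*I*sqrt(3)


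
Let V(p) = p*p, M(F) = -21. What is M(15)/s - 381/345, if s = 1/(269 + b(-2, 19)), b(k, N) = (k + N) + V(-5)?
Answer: -751192/115 ≈ -6532.1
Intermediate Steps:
V(p) = p²
b(k, N) = 25 + N + k (b(k, N) = (k + N) + (-5)² = (N + k) + 25 = 25 + N + k)
s = 1/311 (s = 1/(269 + (25 + 19 - 2)) = 1/(269 + 42) = 1/311 ≈ 0.0032154)
M(15)/s - 381/345 = -21/1/311 - 381/345 = -21*311 - 381*1/345 = -6531 - 127/115 = -751192/115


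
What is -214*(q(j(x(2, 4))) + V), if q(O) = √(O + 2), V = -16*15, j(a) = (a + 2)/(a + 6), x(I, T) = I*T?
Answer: 51360 - 214*√133/7 ≈ 51007.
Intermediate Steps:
j(a) = (2 + a)/(6 + a)
V = -240
q(O) = √(2 + O)
-214*(q(j(x(2, 4))) + V) = -214*(√(2 + (2 + 2*4)/(6 + 2*4)) - 240) = -214*(√(2 + (2 + 8)/(6 + 8)) - 240) = -214*(√(2 + 10/14) - 240) = -214*(√(2 + (1/14)*10) - 240) = -214*(√(2 + 5/7) - 240) = -214*(√(19/7) - 240) = -214*(√133/7 - 240) = -214*(-240 + √133/7) = 51360 - 214*√133/7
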